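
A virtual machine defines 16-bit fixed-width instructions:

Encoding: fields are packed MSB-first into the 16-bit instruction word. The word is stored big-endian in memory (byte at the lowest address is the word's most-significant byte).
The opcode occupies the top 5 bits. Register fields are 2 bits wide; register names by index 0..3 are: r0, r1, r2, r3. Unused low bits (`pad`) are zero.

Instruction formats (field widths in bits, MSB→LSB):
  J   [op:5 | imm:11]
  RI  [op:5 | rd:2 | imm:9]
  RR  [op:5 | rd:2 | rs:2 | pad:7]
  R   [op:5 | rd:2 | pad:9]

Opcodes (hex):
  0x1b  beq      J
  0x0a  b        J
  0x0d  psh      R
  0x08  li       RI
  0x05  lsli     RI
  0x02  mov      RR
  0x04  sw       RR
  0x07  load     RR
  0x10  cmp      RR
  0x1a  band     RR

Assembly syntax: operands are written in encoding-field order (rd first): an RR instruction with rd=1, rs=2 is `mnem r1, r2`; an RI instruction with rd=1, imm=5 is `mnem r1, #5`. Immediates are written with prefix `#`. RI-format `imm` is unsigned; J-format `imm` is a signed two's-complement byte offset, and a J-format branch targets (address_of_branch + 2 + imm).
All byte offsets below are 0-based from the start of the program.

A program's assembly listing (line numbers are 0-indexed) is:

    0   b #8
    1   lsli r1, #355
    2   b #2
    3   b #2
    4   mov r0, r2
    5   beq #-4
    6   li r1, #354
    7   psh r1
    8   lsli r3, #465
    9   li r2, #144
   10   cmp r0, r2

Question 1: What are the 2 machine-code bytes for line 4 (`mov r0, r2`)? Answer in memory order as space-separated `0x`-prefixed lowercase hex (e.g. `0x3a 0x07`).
4. mov fields op=0x2:5|rd=0:2|rs=2:2|pad=0:7 → word 1100h → 11 00

0x11 0x00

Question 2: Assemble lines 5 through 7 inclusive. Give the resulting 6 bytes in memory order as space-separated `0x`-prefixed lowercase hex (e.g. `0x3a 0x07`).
0xdf 0xfc 0x43 0x62 0x6a 0x00

L5: beq op=0x1b:5|imm=-4:11 ⇒ 0xdffc ⇒ big df fc
L6: li op=0x8:5|rd=1:2|imm=354:9 ⇒ 0x4362 ⇒ big 43 62
L7: psh op=0xd:5|rd=1:2|pad=0:9 ⇒ 0x6a00 ⇒ big 6a 00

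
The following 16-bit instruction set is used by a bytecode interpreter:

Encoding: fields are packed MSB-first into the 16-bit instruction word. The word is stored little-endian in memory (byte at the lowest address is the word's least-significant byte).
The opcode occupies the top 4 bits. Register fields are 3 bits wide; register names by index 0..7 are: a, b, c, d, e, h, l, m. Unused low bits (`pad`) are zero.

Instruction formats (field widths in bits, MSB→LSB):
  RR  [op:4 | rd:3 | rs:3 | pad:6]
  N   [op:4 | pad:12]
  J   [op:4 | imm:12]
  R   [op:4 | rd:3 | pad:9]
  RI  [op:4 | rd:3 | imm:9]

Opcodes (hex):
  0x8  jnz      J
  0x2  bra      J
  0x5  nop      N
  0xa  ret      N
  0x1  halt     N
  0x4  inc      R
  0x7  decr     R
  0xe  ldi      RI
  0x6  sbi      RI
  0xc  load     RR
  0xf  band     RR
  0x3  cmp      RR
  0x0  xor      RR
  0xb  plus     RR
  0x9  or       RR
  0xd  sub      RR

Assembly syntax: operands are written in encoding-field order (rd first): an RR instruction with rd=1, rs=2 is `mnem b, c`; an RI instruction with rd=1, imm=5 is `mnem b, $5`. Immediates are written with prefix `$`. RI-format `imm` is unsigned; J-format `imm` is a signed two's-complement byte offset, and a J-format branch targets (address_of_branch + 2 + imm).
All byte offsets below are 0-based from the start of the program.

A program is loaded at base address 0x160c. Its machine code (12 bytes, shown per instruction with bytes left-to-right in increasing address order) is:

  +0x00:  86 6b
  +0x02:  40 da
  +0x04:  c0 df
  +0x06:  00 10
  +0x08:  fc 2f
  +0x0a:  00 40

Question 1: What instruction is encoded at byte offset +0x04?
sub m, m

+0x04: c0 df ⇒ word 0xdfc0 (little)
  opcode bits[15:12]=0xd: sub/RR
  rd: (w>>9)&0x7=0x7 → m
  rs: (w>>6)&0x7=0x7 → m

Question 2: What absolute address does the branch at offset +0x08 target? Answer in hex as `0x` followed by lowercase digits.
0x1612

@+08  little-endian(fc 2f) = 0x2ffc
  top 4b → 0x2 → bra [J]
  [11:0] imm=4092 (s12→-4) = $-4
  target = base 0x160c + off 0x08 + 2 + imm -4 = 0x1612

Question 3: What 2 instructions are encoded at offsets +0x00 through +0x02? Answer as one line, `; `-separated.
@+00  little-endian(86 6b) = 0x6b86
  top 4b → 0x6 → sbi [RI]
  rd@[11:9]=0x5 ⇒ h
  imm@[8:0]=0x186 ⇒ $390
@+02  little-endian(40 da) = 0xda40
  top 4b → 0xd → sub [RR]
  rd@[11:9]=0x5 ⇒ h
  rs@[8:6]=0x1 ⇒ b

sbi h, $390; sub h, b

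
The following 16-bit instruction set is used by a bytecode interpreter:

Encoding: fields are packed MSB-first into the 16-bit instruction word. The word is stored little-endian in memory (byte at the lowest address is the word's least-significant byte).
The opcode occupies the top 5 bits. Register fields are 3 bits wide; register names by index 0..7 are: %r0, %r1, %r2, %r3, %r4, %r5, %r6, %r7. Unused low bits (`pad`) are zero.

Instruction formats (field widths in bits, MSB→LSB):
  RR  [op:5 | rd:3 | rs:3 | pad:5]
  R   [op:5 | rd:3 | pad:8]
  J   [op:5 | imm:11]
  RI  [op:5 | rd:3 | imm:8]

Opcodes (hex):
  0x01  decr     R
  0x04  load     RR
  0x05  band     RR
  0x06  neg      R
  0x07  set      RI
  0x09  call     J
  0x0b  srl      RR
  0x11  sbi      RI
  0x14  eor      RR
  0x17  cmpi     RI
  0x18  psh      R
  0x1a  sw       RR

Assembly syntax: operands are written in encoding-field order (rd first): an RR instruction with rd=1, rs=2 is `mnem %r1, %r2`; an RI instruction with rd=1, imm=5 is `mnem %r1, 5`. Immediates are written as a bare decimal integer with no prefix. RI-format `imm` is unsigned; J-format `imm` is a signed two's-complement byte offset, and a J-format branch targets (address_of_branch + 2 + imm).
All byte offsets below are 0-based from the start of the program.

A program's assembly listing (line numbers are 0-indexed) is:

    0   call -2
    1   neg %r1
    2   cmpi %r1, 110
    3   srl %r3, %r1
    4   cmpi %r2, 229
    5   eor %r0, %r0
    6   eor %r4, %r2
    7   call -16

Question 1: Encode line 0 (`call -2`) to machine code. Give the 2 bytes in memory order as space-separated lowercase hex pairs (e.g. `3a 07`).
0. call fields op=0x9:5|imm=-2:11 → word 4ffeh → fe 4f

fe 4f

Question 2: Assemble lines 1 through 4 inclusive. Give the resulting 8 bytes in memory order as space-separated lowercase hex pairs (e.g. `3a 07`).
line 1 (neg): pack op=0x6:5|rd=1:3|pad=0:8 = 0x3100; little→ 00 31
line 2 (cmpi): pack op=0x17:5|rd=1:3|imm=110:8 = 0xb96e; little→ 6e b9
line 3 (srl): pack op=0xb:5|rd=3:3|rs=1:3|pad=0:5 = 0x5b20; little→ 20 5b
line 4 (cmpi): pack op=0x17:5|rd=2:3|imm=229:8 = 0xbae5; little→ e5 ba

00 31 6e b9 20 5b e5 ba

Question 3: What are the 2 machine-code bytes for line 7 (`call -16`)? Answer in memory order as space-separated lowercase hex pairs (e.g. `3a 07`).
f0 4f

L7: call op=0x9:5|imm=-16:11 ⇒ 0x4ff0 ⇒ little f0 4f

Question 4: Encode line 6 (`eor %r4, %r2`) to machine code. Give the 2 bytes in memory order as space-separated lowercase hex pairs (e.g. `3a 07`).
40 a4

6. eor fields op=0x14:5|rd=4:3|rs=2:3|pad=0:5 → word a440h → 40 a4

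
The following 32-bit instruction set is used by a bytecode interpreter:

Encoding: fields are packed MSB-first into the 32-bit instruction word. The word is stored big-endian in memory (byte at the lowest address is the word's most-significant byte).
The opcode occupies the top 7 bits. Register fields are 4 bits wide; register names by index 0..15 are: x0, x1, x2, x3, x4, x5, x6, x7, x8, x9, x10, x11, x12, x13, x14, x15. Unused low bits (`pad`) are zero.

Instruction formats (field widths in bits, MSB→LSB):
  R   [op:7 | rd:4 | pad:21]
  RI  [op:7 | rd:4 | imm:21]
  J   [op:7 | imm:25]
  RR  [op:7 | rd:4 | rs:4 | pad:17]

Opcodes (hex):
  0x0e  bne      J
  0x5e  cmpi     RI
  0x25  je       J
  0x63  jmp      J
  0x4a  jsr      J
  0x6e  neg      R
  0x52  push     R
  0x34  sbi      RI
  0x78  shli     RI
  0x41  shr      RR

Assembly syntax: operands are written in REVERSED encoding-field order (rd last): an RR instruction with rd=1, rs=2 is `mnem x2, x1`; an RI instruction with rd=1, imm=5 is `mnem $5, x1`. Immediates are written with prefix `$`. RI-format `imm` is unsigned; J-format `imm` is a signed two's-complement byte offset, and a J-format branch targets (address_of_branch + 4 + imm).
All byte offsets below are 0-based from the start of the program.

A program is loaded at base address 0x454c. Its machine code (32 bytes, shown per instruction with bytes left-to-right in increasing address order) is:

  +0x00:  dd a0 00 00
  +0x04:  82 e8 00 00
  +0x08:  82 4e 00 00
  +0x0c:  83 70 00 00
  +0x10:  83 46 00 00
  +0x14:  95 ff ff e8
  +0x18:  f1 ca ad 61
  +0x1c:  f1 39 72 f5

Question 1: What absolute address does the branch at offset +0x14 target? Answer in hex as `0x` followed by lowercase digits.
[14] 95 ff ff e8 → 0x95ffffe8
  top 7b → 0x4a → jsr [J]
  imm@[24:0]=0x1ffffe8 (s25→-24) ⇒ $-24
  target = base 0x454c + off 0x14 + 4 + imm -24 = 0x454c

0x454c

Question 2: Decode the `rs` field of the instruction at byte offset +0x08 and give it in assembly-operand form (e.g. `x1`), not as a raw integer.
x7

+0x08: 82 4e 00 00 ⇒ word 0x824e0000 (big)
  top 7b → 0x41 → shr [RR]
  rd@[24:21]=0x2 ⇒ x2
  rs@[20:17]=0x7 ⇒ x7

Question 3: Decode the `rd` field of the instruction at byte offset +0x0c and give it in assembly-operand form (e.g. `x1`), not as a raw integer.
[0c] 83 70 00 00 → 0x83700000
  top 7b → 0x41 → shr [RR]
  rd@[24:21]=0xb ⇒ x11
  rs@[20:17]=0x8 ⇒ x8

x11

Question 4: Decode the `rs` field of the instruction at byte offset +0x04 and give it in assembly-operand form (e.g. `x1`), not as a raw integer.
+0x04: 82 e8 00 00 ⇒ word 0x82e80000 (big)
  op=0x82e80000>>25=0x41 ⇒ shr (RR)
  [24:21] rd=7 = x7
  [20:17] rs=4 = x4

x4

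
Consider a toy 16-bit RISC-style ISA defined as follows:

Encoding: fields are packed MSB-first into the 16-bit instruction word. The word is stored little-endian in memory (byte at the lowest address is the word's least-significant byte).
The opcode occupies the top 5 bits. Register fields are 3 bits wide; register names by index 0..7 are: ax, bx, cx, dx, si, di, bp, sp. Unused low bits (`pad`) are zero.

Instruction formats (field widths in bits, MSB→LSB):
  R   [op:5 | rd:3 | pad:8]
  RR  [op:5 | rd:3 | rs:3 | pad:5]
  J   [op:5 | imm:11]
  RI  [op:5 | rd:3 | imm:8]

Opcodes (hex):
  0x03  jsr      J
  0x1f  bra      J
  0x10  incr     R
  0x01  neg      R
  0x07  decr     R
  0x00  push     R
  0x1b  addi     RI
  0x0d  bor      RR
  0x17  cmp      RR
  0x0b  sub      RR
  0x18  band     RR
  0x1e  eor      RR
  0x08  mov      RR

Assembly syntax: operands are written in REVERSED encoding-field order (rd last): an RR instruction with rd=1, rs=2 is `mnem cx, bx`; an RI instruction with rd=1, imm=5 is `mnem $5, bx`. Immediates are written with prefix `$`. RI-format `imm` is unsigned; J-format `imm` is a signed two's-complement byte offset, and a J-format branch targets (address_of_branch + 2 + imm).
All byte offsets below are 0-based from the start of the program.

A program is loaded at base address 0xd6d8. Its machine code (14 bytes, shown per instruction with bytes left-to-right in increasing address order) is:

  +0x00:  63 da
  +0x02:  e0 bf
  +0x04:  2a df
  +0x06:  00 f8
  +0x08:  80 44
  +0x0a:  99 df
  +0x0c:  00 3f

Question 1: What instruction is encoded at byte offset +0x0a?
off 0x0a: read 99 df as little → 0xdf99
  op=0xdf99>>11=0x1b ⇒ addi (RI)
  [10:8] rd=7 = sp
  [7:0] imm=153 = $153

addi $153, sp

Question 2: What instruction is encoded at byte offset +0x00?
addi $99, cx

[00] 63 da → 0xda63
  opcode bits[15:11]=0x1b: addi/RI
  rd@[10:8]=0x2 ⇒ cx
  imm@[7:0]=0x63 ⇒ $99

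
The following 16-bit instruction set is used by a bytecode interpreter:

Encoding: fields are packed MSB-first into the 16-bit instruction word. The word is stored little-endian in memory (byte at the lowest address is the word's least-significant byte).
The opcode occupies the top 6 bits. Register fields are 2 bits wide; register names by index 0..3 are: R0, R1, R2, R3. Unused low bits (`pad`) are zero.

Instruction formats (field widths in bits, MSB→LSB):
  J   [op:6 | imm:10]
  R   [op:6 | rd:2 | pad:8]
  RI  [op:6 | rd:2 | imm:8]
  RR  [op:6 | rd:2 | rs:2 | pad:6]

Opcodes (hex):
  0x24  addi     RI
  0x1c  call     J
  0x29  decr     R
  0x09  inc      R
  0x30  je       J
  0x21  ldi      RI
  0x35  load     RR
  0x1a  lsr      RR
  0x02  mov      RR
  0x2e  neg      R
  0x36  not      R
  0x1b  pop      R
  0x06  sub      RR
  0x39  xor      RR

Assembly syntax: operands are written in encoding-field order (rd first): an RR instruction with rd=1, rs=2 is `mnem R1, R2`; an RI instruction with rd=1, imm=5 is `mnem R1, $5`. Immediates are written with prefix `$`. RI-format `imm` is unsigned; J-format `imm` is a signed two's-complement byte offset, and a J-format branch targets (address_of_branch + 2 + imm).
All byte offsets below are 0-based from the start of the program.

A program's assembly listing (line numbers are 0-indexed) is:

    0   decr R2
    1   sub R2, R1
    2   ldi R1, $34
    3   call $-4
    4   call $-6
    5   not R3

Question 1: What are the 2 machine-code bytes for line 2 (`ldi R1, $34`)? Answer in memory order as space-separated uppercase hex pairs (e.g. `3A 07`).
22 85

L2: ldi op=0x21:6|rd=1:2|imm=34:8 ⇒ 0x8522 ⇒ little 22 85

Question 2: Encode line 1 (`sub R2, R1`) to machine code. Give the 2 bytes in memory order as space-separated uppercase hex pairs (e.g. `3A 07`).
L1: sub op=0x6:6|rd=2:2|rs=1:2|pad=0:6 ⇒ 0x1a40 ⇒ little 40 1a

40 1A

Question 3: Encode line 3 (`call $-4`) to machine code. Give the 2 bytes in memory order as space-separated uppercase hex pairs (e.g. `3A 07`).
line 3 (call): pack op=0x1c:6|imm=-4:10 = 0x73fc; little→ fc 73

FC 73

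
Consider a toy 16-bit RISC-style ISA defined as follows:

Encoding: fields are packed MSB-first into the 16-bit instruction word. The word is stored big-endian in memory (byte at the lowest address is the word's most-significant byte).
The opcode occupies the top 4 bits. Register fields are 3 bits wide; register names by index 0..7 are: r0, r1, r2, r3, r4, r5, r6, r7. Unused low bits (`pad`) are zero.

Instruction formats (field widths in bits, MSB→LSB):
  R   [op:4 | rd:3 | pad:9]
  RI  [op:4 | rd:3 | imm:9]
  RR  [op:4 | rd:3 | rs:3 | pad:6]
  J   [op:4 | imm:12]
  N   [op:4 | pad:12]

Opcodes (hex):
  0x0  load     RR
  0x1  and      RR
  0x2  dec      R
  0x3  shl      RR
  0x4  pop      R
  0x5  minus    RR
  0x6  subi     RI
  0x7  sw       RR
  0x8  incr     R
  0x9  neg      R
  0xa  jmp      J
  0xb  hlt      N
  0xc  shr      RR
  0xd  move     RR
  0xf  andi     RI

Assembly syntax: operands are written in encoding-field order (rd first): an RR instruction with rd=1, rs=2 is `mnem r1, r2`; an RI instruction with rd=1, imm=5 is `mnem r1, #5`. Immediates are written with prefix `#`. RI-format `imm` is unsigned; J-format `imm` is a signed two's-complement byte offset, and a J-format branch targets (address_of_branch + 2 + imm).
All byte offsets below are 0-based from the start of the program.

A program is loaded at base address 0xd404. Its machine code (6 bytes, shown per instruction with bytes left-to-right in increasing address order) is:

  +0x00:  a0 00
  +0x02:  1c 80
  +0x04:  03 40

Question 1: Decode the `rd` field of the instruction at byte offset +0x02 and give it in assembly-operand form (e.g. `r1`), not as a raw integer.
off 0x02: read 1c 80 as big → 0x1c80
  op=0x1c80>>12=0x1 ⇒ and (RR)
  [11:9] rd=6 = r6
  [8:6] rs=2 = r2

r6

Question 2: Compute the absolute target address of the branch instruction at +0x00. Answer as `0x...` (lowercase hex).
off 0x00: read a0 00 as big → 0xa000
  top 4b → 0xa → jmp [J]
  imm: (w>>0)&0xfff=0x0 → #0
  target = base 0xd404 + off 0x00 + 2 + imm 0 = 0xd406

0xd406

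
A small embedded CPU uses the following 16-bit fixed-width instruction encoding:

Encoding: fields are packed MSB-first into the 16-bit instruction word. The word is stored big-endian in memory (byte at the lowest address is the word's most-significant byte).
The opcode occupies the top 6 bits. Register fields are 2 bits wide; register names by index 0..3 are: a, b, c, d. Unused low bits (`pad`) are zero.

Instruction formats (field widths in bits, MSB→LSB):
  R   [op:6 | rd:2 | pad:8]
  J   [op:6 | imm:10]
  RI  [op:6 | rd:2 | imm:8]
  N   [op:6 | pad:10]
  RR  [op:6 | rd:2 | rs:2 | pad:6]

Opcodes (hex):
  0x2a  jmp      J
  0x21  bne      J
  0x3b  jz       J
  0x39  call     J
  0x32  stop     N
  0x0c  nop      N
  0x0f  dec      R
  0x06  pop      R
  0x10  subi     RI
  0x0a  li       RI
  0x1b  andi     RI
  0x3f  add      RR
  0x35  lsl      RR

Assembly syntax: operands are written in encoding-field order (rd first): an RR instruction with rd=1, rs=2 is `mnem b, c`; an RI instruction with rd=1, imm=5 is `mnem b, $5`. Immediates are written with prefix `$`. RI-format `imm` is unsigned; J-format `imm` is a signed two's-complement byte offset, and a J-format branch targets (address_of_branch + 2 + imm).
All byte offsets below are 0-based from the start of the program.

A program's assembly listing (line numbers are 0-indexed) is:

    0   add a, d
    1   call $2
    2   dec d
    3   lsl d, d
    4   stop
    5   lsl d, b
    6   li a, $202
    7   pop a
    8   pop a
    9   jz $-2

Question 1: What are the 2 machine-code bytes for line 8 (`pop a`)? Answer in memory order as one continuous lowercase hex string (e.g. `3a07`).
1800

line 8 (pop): pack op=0x6:6|rd=0:2|pad=0:8 = 0x1800; big→ 18 00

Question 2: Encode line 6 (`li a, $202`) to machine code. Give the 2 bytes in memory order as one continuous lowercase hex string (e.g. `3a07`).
6. li fields op=0xa:6|rd=0:2|imm=202:8 → word 28cah → 28 ca

28ca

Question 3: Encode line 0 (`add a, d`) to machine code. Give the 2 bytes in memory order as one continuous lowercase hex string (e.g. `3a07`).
L0: add op=0x3f:6|rd=0:2|rs=3:2|pad=0:6 ⇒ 0xfcc0 ⇒ big fc c0

fcc0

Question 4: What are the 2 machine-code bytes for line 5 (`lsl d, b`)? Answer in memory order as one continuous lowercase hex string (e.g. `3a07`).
d740

L5: lsl op=0x35:6|rd=3:2|rs=1:2|pad=0:6 ⇒ 0xd740 ⇒ big d7 40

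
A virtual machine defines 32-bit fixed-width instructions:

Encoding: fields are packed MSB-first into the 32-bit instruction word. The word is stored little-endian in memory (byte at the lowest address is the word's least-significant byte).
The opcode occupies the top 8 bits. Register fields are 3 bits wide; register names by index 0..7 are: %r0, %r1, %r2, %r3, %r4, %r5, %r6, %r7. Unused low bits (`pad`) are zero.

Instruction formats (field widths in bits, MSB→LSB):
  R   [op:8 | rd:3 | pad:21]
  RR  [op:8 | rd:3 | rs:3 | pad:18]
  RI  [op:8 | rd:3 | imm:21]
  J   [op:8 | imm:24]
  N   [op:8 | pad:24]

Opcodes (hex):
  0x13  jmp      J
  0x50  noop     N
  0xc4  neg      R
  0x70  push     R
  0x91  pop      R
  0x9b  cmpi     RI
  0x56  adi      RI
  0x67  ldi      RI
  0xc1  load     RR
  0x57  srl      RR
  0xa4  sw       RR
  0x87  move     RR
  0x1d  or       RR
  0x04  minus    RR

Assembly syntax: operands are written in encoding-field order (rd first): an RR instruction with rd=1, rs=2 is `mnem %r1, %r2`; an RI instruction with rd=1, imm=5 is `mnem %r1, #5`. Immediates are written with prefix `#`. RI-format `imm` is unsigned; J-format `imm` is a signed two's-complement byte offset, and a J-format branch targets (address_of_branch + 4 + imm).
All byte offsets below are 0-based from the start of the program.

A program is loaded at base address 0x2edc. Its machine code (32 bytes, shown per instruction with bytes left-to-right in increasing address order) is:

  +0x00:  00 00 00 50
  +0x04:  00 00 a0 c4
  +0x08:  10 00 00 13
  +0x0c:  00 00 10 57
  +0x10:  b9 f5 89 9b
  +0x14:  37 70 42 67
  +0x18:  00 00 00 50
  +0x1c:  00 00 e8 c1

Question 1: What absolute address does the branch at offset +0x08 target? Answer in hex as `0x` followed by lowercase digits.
[08] 10 00 00 13 → 0x13000010
  op=0x13000010>>24=0x13 ⇒ jmp (J)
  [23:0] imm=16 = #16
  target = base 0x2edc + off 0x08 + 4 + imm 16 = 0x2ef8

0x2ef8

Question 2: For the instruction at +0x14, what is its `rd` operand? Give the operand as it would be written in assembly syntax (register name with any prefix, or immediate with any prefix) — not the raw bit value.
off 0x14: read 37 70 42 67 as little → 0x67427037
  opcode bits[31:24]=0x67: ldi/RI
  rd@[23:21]=0x2 ⇒ %r2
  imm@[20:0]=0x27037 ⇒ #159799

%r2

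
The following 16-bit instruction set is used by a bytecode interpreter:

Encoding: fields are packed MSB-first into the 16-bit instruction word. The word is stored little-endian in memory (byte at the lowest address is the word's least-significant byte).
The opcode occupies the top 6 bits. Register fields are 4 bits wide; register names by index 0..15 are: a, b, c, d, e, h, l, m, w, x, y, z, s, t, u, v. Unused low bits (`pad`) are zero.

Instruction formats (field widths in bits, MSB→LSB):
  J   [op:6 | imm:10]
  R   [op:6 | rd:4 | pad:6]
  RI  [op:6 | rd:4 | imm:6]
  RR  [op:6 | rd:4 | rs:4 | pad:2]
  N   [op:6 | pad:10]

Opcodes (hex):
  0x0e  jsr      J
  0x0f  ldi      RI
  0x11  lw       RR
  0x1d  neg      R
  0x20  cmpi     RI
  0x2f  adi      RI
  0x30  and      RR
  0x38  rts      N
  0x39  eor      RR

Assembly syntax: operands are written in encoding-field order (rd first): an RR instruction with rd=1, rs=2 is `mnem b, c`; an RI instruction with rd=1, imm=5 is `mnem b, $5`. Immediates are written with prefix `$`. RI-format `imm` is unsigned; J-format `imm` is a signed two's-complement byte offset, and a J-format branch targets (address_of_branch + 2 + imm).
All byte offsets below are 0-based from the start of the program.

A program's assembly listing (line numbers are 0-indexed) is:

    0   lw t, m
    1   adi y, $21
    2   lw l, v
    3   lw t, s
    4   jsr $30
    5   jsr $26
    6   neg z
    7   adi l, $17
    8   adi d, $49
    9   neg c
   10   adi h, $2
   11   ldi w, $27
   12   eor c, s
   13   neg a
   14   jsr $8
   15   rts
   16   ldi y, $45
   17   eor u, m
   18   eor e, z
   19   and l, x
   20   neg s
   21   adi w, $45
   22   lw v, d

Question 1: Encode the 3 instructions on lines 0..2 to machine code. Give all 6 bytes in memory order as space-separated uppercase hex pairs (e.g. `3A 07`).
5C 47 95 BE BC 45

0. lw fields op=0x11:6|rd=13:4|rs=7:4|pad=0:2 → word 475ch → 5c 47
1. adi fields op=0x2f:6|rd=10:4|imm=21:6 → word be95h → 95 be
2. lw fields op=0x11:6|rd=6:4|rs=15:4|pad=0:2 → word 45bch → bc 45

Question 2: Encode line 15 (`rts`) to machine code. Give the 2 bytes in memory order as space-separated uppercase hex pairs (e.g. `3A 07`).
line 15 (rts): pack op=0x38:6|pad=0:10 = 0xe000; little→ 00 e0

00 E0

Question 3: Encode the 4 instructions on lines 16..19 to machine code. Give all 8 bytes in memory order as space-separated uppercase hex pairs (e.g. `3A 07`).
AD 3E 9C E7 2C E5 A4 C1

L16: ldi op=0xf:6|rd=10:4|imm=45:6 ⇒ 0x3ead ⇒ little ad 3e
L17: eor op=0x39:6|rd=14:4|rs=7:4|pad=0:2 ⇒ 0xe79c ⇒ little 9c e7
L18: eor op=0x39:6|rd=4:4|rs=11:4|pad=0:2 ⇒ 0xe52c ⇒ little 2c e5
L19: and op=0x30:6|rd=6:4|rs=9:4|pad=0:2 ⇒ 0xc1a4 ⇒ little a4 c1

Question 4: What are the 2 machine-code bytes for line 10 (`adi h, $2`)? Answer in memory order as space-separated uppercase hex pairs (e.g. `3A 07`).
42 BD

10. adi fields op=0x2f:6|rd=5:4|imm=2:6 → word bd42h → 42 bd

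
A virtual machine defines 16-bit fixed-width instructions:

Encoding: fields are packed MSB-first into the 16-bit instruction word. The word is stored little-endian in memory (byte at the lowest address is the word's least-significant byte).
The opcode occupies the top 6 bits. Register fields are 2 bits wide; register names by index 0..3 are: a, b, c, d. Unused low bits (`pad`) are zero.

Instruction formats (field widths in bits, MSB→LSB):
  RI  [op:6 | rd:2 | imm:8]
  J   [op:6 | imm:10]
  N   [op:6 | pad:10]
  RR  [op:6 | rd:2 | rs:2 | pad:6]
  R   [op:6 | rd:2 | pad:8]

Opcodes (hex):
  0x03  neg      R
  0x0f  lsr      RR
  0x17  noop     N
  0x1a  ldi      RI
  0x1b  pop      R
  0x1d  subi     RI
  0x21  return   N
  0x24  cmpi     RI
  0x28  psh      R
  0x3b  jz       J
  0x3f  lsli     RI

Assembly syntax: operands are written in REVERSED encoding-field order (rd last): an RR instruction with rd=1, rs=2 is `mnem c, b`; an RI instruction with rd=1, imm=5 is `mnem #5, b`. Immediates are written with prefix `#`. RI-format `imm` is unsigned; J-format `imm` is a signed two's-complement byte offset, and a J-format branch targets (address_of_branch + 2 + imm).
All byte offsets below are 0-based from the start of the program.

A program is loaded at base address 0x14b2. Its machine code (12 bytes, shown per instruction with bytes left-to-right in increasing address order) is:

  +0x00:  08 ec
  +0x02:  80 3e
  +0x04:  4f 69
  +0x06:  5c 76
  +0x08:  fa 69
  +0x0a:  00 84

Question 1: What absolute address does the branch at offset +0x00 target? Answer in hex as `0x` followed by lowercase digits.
off 0x00: read 08 ec as little → 0xec08
  op=0xec08>>10=0x3b ⇒ jz (J)
  imm@[9:0]=0x8 ⇒ #8
  target = base 0x14b2 + off 0x00 + 2 + imm 8 = 0x14bc

0x14bc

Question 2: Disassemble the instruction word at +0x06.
+0x06: 5c 76 ⇒ word 0x765c (little)
  op=0x765c>>10=0x1d ⇒ subi (RI)
  rd@[9:8]=0x2 ⇒ c
  imm@[7:0]=0x5c ⇒ #92

subi #92, c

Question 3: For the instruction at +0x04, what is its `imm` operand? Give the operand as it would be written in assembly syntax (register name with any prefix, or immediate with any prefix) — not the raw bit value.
[04] 4f 69 → 0x694f
  opcode bits[15:10]=0x1a: ldi/RI
  rd: (w>>8)&0x3=0x1 → b
  imm: (w>>0)&0xff=0x4f → #79

#79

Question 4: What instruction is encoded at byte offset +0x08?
off 0x08: read fa 69 as little → 0x69fa
  opcode bits[15:10]=0x1a: ldi/RI
  [9:8] rd=1 = b
  [7:0] imm=250 = #250

ldi #250, b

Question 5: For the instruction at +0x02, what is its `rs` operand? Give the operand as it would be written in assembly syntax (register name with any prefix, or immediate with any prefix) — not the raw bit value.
@+02  little-endian(80 3e) = 0x3e80
  opcode bits[15:10]=0xf: lsr/RR
  rd: (w>>8)&0x3=0x2 → c
  rs: (w>>6)&0x3=0x2 → c

c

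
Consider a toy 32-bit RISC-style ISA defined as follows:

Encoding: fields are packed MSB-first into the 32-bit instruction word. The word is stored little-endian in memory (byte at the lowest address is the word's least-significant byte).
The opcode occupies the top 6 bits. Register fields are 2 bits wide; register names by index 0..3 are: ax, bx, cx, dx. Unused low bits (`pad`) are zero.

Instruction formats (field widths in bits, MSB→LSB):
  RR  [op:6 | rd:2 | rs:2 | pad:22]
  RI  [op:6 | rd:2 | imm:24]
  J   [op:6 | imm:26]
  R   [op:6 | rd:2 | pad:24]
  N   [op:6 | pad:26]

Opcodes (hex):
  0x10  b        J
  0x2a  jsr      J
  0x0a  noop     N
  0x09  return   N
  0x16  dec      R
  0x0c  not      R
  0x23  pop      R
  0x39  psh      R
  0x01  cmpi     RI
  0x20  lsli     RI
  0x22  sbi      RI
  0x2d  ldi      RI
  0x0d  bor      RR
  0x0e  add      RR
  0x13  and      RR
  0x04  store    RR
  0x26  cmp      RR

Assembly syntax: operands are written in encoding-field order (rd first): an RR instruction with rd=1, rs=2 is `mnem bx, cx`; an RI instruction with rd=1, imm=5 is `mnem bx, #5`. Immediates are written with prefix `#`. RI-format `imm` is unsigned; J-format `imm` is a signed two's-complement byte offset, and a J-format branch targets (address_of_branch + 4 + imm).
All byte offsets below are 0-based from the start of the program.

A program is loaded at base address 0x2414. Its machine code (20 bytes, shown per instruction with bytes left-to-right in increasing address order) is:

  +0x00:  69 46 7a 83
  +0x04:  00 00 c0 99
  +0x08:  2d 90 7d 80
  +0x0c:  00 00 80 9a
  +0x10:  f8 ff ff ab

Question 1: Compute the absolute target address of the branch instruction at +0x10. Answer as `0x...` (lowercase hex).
0x2420

+0x10: f8 ff ff ab ⇒ word 0xabfffff8 (little)
  top 6b → 0x2a → jsr [J]
  imm: (w>>0)&0x3ffffff=0x3fffff8 (s26→-8) → #-8
  target = base 0x2414 + off 0x10 + 4 + imm -8 = 0x2420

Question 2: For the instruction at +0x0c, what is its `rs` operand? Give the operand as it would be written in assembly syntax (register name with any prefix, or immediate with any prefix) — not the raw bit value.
cx

[0c] 00 00 80 9a → 0x9a800000
  op=0x9a800000>>26=0x26 ⇒ cmp (RR)
  [25:24] rd=2 = cx
  [23:22] rs=2 = cx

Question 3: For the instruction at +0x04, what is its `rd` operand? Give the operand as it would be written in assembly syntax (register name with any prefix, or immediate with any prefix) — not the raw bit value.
bx

@+04  little-endian(00 00 c0 99) = 0x99c00000
  opcode bits[31:26]=0x26: cmp/RR
  rd@[25:24]=0x1 ⇒ bx
  rs@[23:22]=0x3 ⇒ dx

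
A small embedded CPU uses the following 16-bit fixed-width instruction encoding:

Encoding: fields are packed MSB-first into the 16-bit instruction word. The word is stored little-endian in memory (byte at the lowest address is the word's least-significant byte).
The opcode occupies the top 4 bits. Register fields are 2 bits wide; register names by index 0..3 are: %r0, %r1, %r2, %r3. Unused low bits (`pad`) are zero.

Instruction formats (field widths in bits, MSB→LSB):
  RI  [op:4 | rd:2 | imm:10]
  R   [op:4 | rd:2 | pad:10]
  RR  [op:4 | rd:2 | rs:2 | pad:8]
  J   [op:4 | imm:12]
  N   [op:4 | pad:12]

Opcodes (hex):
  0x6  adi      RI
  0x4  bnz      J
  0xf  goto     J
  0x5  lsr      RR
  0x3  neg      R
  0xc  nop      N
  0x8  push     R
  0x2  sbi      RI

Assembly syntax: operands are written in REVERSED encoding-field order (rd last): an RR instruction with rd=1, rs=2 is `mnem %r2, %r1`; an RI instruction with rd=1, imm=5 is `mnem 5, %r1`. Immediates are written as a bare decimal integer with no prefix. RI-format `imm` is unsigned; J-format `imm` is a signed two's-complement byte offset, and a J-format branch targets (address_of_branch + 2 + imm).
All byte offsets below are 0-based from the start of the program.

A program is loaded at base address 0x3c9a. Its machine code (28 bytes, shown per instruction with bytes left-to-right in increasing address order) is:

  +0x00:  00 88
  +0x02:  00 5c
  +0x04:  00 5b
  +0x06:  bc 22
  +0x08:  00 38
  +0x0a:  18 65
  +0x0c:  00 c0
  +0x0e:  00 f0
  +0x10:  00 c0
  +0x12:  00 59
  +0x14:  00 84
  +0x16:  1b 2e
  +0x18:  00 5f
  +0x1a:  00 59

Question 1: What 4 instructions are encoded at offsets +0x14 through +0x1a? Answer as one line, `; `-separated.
off 0x14: read 00 84 as little → 0x8400
  top 4b → 0x8 → push [R]
  [11:10] rd=1 = %r1
off 0x16: read 1b 2e as little → 0x2e1b
  top 4b → 0x2 → sbi [RI]
  [11:10] rd=3 = %r3
  [9:0] imm=539 = 539
off 0x18: read 00 5f as little → 0x5f00
  top 4b → 0x5 → lsr [RR]
  [11:10] rd=3 = %r3
  [9:8] rs=3 = %r3
off 0x1a: read 00 59 as little → 0x5900
  top 4b → 0x5 → lsr [RR]
  [11:10] rd=2 = %r2
  [9:8] rs=1 = %r1

push %r1; sbi 539, %r3; lsr %r3, %r3; lsr %r1, %r2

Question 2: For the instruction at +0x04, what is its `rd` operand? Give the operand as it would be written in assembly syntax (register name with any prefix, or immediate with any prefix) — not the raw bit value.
%r2

+0x04: 00 5b ⇒ word 0x5b00 (little)
  op=0x5b00>>12=0x5 ⇒ lsr (RR)
  [11:10] rd=2 = %r2
  [9:8] rs=3 = %r3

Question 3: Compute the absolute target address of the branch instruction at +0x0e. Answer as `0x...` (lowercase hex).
0x3caa

[0e] 00 f0 → 0xf000
  top 4b → 0xf → goto [J]
  imm@[11:0]=0x0 ⇒ 0
  target = base 0x3c9a + off 0x0e + 2 + imm 0 = 0x3caa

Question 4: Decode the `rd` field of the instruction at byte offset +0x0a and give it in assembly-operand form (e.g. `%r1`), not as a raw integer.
+0x0a: 18 65 ⇒ word 0x6518 (little)
  op=0x6518>>12=0x6 ⇒ adi (RI)
  [11:10] rd=1 = %r1
  [9:0] imm=280 = 280

%r1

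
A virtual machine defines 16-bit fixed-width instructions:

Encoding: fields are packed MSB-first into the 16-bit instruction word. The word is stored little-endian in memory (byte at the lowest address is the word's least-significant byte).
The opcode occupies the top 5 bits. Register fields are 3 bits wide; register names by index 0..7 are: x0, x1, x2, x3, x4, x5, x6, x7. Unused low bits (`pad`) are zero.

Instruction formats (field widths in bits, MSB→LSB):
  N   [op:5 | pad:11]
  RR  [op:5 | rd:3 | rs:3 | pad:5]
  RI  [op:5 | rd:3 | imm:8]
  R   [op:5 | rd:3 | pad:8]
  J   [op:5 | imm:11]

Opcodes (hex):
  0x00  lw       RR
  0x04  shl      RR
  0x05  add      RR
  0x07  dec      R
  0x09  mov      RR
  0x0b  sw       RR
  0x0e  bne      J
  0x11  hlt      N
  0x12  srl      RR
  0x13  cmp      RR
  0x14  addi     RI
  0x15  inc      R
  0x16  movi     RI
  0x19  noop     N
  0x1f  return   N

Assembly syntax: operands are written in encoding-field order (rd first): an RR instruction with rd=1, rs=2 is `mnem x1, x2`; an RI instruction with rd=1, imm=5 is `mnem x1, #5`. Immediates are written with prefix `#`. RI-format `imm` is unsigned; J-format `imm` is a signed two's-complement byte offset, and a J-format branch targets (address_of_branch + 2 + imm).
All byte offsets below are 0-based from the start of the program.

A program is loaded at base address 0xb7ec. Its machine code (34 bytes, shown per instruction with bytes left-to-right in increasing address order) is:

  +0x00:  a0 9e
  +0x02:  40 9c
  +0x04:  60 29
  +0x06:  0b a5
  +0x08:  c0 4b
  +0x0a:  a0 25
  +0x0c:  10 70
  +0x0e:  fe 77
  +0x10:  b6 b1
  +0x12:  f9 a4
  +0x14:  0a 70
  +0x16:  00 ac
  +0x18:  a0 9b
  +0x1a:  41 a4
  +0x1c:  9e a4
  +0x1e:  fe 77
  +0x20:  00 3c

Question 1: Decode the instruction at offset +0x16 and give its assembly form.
@+16  little-endian(00 ac) = 0xac00
  top 5b → 0x15 → inc [R]
  rd@[10:8]=0x4 ⇒ x4

inc x4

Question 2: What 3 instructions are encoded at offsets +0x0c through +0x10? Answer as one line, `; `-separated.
bne #16; bne #-2; movi x1, #182

@+0c  little-endian(10 70) = 0x7010
  opcode bits[15:11]=0xe: bne/J
  [10:0] imm=16 = #16
@+0e  little-endian(fe 77) = 0x77fe
  opcode bits[15:11]=0xe: bne/J
  [10:0] imm=2046 (s11→-2) = #-2
@+10  little-endian(b6 b1) = 0xb1b6
  opcode bits[15:11]=0x16: movi/RI
  [10:8] rd=1 = x1
  [7:0] imm=182 = #182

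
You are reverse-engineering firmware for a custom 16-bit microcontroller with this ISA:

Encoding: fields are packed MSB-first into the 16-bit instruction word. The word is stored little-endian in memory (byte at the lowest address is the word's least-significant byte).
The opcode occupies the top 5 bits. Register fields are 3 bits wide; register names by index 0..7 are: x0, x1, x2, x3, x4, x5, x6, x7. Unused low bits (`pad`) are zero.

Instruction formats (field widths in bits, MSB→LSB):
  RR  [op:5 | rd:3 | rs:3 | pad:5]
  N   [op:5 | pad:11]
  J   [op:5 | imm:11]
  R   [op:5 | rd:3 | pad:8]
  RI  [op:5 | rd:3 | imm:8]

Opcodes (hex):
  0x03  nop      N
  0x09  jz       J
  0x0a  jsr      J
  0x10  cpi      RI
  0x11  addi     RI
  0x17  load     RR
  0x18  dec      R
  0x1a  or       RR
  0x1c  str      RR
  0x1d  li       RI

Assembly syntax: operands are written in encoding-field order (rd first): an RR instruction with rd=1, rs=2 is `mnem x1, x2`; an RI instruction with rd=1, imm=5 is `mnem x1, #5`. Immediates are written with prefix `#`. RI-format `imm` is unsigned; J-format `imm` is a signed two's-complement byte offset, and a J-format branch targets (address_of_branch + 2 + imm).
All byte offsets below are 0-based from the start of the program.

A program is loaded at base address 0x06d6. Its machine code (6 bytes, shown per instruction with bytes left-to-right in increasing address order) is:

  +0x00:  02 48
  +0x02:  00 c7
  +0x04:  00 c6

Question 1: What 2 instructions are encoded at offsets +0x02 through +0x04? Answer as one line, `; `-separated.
dec x7; dec x6

[02] 00 c7 → 0xc700
  top 5b → 0x18 → dec [R]
  [10:8] rd=7 = x7
[04] 00 c6 → 0xc600
  top 5b → 0x18 → dec [R]
  [10:8] rd=6 = x6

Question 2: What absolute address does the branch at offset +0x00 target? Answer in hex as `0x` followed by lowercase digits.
[00] 02 48 → 0x4802
  op=0x4802>>11=0x9 ⇒ jz (J)
  [10:0] imm=2 = #2
  target = base 0x06d6 + off 0x00 + 2 + imm 2 = 0x06da

0x06da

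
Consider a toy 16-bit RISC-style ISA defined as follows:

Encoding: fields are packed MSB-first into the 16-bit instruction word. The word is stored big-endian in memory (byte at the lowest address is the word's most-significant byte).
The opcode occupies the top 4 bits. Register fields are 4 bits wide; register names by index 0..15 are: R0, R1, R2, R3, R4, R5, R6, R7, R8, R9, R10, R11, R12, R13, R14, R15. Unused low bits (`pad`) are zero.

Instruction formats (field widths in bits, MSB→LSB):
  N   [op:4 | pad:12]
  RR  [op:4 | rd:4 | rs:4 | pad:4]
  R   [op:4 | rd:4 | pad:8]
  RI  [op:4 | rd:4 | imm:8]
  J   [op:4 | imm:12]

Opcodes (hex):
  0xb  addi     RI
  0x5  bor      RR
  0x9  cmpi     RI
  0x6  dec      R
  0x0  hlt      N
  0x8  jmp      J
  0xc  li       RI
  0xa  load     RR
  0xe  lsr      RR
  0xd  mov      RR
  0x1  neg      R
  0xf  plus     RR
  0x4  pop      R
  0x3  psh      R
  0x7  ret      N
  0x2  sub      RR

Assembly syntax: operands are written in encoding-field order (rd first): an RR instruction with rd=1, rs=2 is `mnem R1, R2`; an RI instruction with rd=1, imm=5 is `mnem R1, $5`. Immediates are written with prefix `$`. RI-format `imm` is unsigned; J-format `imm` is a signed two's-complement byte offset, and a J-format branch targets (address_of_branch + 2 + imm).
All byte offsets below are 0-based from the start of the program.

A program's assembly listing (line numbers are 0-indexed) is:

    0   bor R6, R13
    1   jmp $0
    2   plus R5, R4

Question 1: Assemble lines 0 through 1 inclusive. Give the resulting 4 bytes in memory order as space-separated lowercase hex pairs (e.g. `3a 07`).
0. bor fields op=0x5:4|rd=6:4|rs=13:4|pad=0:4 → word 56d0h → 56 d0
1. jmp fields op=0x8:4|imm=0:12 → word 8000h → 80 00

56 d0 80 00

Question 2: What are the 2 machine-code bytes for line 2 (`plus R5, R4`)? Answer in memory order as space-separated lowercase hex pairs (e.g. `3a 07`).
f5 40

line 2 (plus): pack op=0xf:4|rd=5:4|rs=4:4|pad=0:4 = 0xf540; big→ f5 40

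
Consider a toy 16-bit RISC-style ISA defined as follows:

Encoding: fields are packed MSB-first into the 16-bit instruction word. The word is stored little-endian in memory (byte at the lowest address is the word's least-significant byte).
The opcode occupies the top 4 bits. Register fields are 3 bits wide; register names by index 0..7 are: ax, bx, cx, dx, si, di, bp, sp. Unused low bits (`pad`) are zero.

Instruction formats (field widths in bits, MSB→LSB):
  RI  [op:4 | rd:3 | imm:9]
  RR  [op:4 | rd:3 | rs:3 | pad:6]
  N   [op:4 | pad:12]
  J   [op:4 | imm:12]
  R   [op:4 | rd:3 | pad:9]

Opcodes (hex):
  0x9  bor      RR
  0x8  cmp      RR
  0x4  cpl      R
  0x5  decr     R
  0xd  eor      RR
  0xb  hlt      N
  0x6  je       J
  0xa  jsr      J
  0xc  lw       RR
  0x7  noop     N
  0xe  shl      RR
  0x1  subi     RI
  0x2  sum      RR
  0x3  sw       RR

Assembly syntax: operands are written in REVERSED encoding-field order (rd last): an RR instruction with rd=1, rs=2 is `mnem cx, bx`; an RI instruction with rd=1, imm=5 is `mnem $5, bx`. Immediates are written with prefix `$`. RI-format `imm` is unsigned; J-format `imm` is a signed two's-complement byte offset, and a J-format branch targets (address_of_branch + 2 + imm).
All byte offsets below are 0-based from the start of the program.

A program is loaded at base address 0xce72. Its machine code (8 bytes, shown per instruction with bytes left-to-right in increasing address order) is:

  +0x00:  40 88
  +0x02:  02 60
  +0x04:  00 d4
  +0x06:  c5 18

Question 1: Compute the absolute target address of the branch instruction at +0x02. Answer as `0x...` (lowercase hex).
0xce78

@+02  little-endian(02 60) = 0x6002
  top 4b → 0x6 → je [J]
  imm@[11:0]=0x2 ⇒ $2
  target = base 0xce72 + off 0x02 + 2 + imm 2 = 0xce78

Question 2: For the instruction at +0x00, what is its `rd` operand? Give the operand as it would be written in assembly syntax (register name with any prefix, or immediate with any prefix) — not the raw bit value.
si

[00] 40 88 → 0x8840
  opcode bits[15:12]=0x8: cmp/RR
  rd: (w>>9)&0x7=0x4 → si
  rs: (w>>6)&0x7=0x1 → bx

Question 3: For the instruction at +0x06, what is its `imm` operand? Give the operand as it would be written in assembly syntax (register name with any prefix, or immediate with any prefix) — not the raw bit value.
$197

[06] c5 18 → 0x18c5
  op=0x18c5>>12=0x1 ⇒ subi (RI)
  rd@[11:9]=0x4 ⇒ si
  imm@[8:0]=0xc5 ⇒ $197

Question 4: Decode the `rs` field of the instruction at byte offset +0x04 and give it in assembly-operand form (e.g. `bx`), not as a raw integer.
+0x04: 00 d4 ⇒ word 0xd400 (little)
  opcode bits[15:12]=0xd: eor/RR
  rd: (w>>9)&0x7=0x2 → cx
  rs: (w>>6)&0x7=0x0 → ax

ax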